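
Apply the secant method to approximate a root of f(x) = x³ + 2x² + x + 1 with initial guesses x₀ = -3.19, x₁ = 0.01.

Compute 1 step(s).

f(x) = x³ + 2x² + x + 1
x₀ = -3.19, x₁ = 0.01

Secant formula: x_{n+1} = x_n - f(x_n)(x_n - x_{n-1})/(f(x_n) - f(x_{n-1}))

Iteration 1:
  f(-3.190000) = -14.299559
  f(0.010000) = 1.010201
  x_2 = 0.010000 - 1.010201×(0.010000 - (-3.190000))/(1.010201 - (-14.299559))
       = -0.201149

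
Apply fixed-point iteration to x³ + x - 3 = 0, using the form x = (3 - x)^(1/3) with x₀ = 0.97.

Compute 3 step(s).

Equation: x³ + x - 3 = 0
Fixed-point form: x = (3 - x)^(1/3)
x₀ = 0.97

x_1 = g(0.970000) = 1.266189
x_2 = g(1.266189) = 1.201344
x_3 = g(1.201344) = 1.216138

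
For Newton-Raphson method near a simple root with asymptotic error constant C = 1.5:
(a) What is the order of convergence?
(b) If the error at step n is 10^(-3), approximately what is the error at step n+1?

(a) Newton-Raphson has quadratic (order 2) convergence near simple roots.
    This means |e_{n+1}| ≈ C|e_n|².

(b) With |e_n| = 10^(-3) and C = 1.5:
    |e_{n+1}| ≈ 1.5 × (10^(-3))² = 1.5 × 10^(-6)

(a) 2 (quadratic); (b) |e_{n+1}| ≈ 1.500e-06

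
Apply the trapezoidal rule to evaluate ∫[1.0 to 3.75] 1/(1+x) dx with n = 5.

f(x) = 1/(1+x)
a = 1.0, b = 3.75, n = 5
h = (b - a)/n = 0.550000

Trapezoidal rule: (h/2)[f(x₀) + 2f(x₁) + 2f(x₂) + ... + f(xₙ)]

x_0 = 1.0000, f(x_0) = 0.500000, coefficient = 1
x_1 = 1.5500, f(x_1) = 0.392157, coefficient = 2
x_2 = 2.1000, f(x_2) = 0.322581, coefficient = 2
x_3 = 2.6500, f(x_3) = 0.273973, coefficient = 2
x_4 = 3.2000, f(x_4) = 0.238095, coefficient = 2
x_5 = 3.7500, f(x_5) = 0.210526, coefficient = 1

I ≈ (0.550000/2) × 3.164137 = 0.870138
Exact value: 0.864997
Error: 0.005140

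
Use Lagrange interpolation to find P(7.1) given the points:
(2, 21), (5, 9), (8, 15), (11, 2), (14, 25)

Lagrange interpolation formula:
P(x) = Σ yᵢ × Lᵢ(x)
where Lᵢ(x) = Π_{j≠i} (x - xⱼ)/(xᵢ - xⱼ)

L_0(7.1) = (7.1 - 5)/(2 - 5) × (7.1 - 8)/(2 - 8) × (7.1 - 11)/(2 - 11) × (7.1 - 14)/(2 - 14) = -0.026163
L_1(7.1) = (7.1 - 2)/(5 - 2) × (7.1 - 8)/(5 - 8) × (7.1 - 11)/(5 - 11) × (7.1 - 14)/(5 - 14) = 0.254150
L_2(7.1) = (7.1 - 2)/(8 - 2) × (7.1 - 5)/(8 - 5) × (7.1 - 11)/(8 - 11) × (7.1 - 14)/(8 - 14) = 0.889525
L_3(7.1) = (7.1 - 2)/(11 - 2) × (7.1 - 5)/(11 - 5) × (7.1 - 8)/(11 - 8) × (7.1 - 14)/(11 - 14) = -0.136850
L_4(7.1) = (7.1 - 2)/(14 - 2) × (7.1 - 5)/(14 - 5) × (7.1 - 8)/(14 - 8) × (7.1 - 11)/(14 - 11) = 0.019338

P(7.1) = 21×L_0(7.1) + 9×L_1(7.1) + 15×L_2(7.1) + 2×L_3(7.1) + 25×L_4(7.1)
P(7.1) = 15.290550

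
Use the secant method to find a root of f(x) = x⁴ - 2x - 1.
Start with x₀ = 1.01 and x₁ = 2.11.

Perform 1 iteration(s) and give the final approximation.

f(x) = x⁴ - 2x - 1
x₀ = 1.01, x₁ = 2.11

Secant formula: x_{n+1} = x_n - f(x_n)(x_n - x_{n-1})/(f(x_n) - f(x_{n-1}))

Iteration 1:
  f(1.010000) = -1.979396
  f(2.110000) = 14.601194
  x_2 = 2.110000 - 14.601194×(2.110000 - 1.010000)/(14.601194 - (-1.979396))
       = 1.141318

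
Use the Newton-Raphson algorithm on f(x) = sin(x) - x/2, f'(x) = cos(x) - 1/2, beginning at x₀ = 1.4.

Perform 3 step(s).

f(x) = sin(x) - x/2
f'(x) = cos(x) - 1/2
x₀ = 1.4

Newton-Raphson formula: x_{n+1} = x_n - f(x_n)/f'(x_n)

Iteration 1:
  f(1.400000) = 0.285450
  f'(1.400000) = -0.330033
  x_1 = 1.400000 - 0.285450/(-0.330033) = 2.264913
Iteration 2:
  f(2.264913) = -0.363838
  f'(2.264913) = -1.139707
  x_2 = 2.264913 - (-0.363838)/(-1.139707) = 1.945675
Iteration 3:
  f(1.945675) = -0.042286
  f'(1.945675) = -0.866160
  x_3 = 1.945675 - (-0.042286)/(-0.866160) = 1.896856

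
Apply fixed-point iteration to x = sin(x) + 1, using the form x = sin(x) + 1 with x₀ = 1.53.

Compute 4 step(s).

Equation: x = sin(x) + 1
Fixed-point form: x = sin(x) + 1
x₀ = 1.53

x_1 = g(1.530000) = 1.999168
x_2 = g(1.999168) = 1.909643
x_3 = g(1.909643) = 1.943139
x_4 = g(1.943139) = 1.931478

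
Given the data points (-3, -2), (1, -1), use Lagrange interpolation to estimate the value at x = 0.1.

Lagrange interpolation formula:
P(x) = Σ yᵢ × Lᵢ(x)
where Lᵢ(x) = Π_{j≠i} (x - xⱼ)/(xᵢ - xⱼ)

L_0(0.1) = (0.1 - 1)/(-3 - 1) = 0.225000
L_1(0.1) = (0.1 - (-3))/(1 - (-3)) = 0.775000

P(0.1) = (-2)×L_0(0.1) + (-1)×L_1(0.1)
P(0.1) = -1.225000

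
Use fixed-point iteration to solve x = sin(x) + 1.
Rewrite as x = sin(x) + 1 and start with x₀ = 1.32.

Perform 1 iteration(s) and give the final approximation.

Equation: x = sin(x) + 1
Fixed-point form: x = sin(x) + 1
x₀ = 1.32

x_1 = g(1.320000) = 1.968715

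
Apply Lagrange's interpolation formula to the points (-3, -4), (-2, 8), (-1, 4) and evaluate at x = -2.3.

Lagrange interpolation formula:
P(x) = Σ yᵢ × Lᵢ(x)
where Lᵢ(x) = Π_{j≠i} (x - xⱼ)/(xᵢ - xⱼ)

L_0(-2.3) = (-2.3 - (-2))/(-3 - (-2)) × (-2.3 - (-1))/(-3 - (-1)) = 0.195000
L_1(-2.3) = (-2.3 - (-3))/(-2 - (-3)) × (-2.3 - (-1))/(-2 - (-1)) = 0.910000
L_2(-2.3) = (-2.3 - (-3))/(-1 - (-3)) × (-2.3 - (-2))/(-1 - (-2)) = -0.105000

P(-2.3) = (-4)×L_0(-2.3) + 8×L_1(-2.3) + 4×L_2(-2.3)
P(-2.3) = 6.080000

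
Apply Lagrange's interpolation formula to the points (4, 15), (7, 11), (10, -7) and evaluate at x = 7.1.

Lagrange interpolation formula:
P(x) = Σ yᵢ × Lᵢ(x)
where Lᵢ(x) = Π_{j≠i} (x - xⱼ)/(xᵢ - xⱼ)

L_0(7.1) = (7.1 - 7)/(4 - 7) × (7.1 - 10)/(4 - 10) = -0.016111
L_1(7.1) = (7.1 - 4)/(7 - 4) × (7.1 - 10)/(7 - 10) = 0.998889
L_2(7.1) = (7.1 - 4)/(10 - 4) × (7.1 - 7)/(10 - 7) = 0.017222

P(7.1) = 15×L_0(7.1) + 11×L_1(7.1) + (-7)×L_2(7.1)
P(7.1) = 10.625556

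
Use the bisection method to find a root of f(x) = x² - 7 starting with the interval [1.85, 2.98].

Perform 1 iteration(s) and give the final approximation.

f(x) = x² - 7
Initial interval: [1.85, 2.98]

Iteration 1:
  c_1 = (1.850000 + 2.980000)/2 = 2.415000
  f(c_1) = f(2.415000) = -1.167775
  f(a) × f(c) ≥ 0, new interval: [2.415000, 2.980000]

After 1 iteration(s), the approximation is c_1 = 2.415000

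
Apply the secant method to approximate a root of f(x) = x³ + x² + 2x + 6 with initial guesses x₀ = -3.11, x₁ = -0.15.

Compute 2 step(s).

f(x) = x³ + x² + 2x + 6
x₀ = -3.11, x₁ = -0.15

Secant formula: x_{n+1} = x_n - f(x_n)(x_n - x_{n-1})/(f(x_n) - f(x_{n-1}))

Iteration 1:
  f(-3.110000) = -20.628131
  f(-0.150000) = 5.719125
  x_2 = -0.150000 - 5.719125×(-0.150000 - (-3.110000))/(5.719125 - (-20.628131))
       = -0.792519
Iteration 2:
  f(-0.150000) = 5.719125
  f(-0.792519) = 4.545278
  x_3 = -0.792519 - 4.545278×(-0.792519 - (-0.150000))/(4.545278 - 5.719125)
       = -3.280431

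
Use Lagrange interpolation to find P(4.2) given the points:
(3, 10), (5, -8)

Lagrange interpolation formula:
P(x) = Σ yᵢ × Lᵢ(x)
where Lᵢ(x) = Π_{j≠i} (x - xⱼ)/(xᵢ - xⱼ)

L_0(4.2) = (4.2 - 5)/(3 - 5) = 0.400000
L_1(4.2) = (4.2 - 3)/(5 - 3) = 0.600000

P(4.2) = 10×L_0(4.2) + (-8)×L_1(4.2)
P(4.2) = -0.800000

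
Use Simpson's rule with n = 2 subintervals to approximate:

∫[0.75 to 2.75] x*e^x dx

f(x) = x*e^x
a = 0.75, b = 2.75, n = 2
h = (b - a)/n = 1.000000

Simpson's rule: (h/3)[f(x₀) + 4f(x₁) + 2f(x₂) + ... + f(xₙ)]

x_0 = 0.7500, f(x_0) = 1.587750, coefficient = 1
x_1 = 1.7500, f(x_1) = 10.070555, coefficient = 4
x_2 = 2.7500, f(x_2) = 43.017238, coefficient = 1

I ≈ (1.000000/3) × 84.887206 = 28.295735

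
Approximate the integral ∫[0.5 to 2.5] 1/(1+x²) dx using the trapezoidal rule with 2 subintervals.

f(x) = 1/(1+x²)
a = 0.5, b = 2.5, n = 2
h = (b - a)/n = 1.000000

Trapezoidal rule: (h/2)[f(x₀) + 2f(x₁) + 2f(x₂) + ... + f(xₙ)]

x_0 = 0.5000, f(x_0) = 0.800000, coefficient = 1
x_1 = 1.5000, f(x_1) = 0.307692, coefficient = 2
x_2 = 2.5000, f(x_2) = 0.137931, coefficient = 1

I ≈ (1.000000/2) × 1.553316 = 0.776658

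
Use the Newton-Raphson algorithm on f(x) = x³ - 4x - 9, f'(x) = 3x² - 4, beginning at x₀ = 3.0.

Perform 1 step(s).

f(x) = x³ - 4x - 9
f'(x) = 3x² - 4
x₀ = 3.0

Newton-Raphson formula: x_{n+1} = x_n - f(x_n)/f'(x_n)

Iteration 1:
  f(3.000000) = 6.000000
  f'(3.000000) = 23.000000
  x_1 = 3.000000 - 6.000000/23.000000 = 2.739130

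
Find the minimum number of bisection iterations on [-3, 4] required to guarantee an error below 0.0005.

We need (b-a)/2^n ≤ 0.0005
(4 - (-3))/2^n ≤ 0.0005
7/2^n ≤ 0.0005
2^n ≥ 14000
n ≥ log₂(14000) = 13.77
n ≥ 14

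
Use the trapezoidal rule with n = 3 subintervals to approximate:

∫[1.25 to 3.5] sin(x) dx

f(x) = sin(x)
a = 1.25, b = 3.5, n = 3
h = (b - a)/n = 0.750000

Trapezoidal rule: (h/2)[f(x₀) + 2f(x₁) + 2f(x₂) + ... + f(xₙ)]

x_0 = 1.2500, f(x_0) = 0.948985, coefficient = 1
x_1 = 2.0000, f(x_1) = 0.909297, coefficient = 2
x_2 = 2.7500, f(x_2) = 0.381661, coefficient = 2
x_3 = 3.5000, f(x_3) = -0.350783, coefficient = 1

I ≈ (0.750000/2) × 3.180118 = 1.192544
Exact value: 1.251779
Error: 0.059235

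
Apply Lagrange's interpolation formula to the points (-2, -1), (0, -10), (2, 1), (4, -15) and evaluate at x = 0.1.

Lagrange interpolation formula:
P(x) = Σ yᵢ × Lᵢ(x)
where Lᵢ(x) = Π_{j≠i} (x - xⱼ)/(xᵢ - xⱼ)

L_0(0.1) = (0.1 - 0)/(-2 - 0) × (0.1 - 2)/(-2 - 2) × (0.1 - 4)/(-2 - 4) = -0.015438
L_1(0.1) = (0.1 - (-2))/(0 - (-2)) × (0.1 - 2)/(0 - 2) × (0.1 - 4)/(0 - 4) = 0.972562
L_2(0.1) = (0.1 - (-2))/(2 - (-2)) × (0.1 - 0)/(2 - 0) × (0.1 - 4)/(2 - 4) = 0.051188
L_3(0.1) = (0.1 - (-2))/(4 - (-2)) × (0.1 - 0)/(4 - 0) × (0.1 - 2)/(4 - 2) = -0.008313

P(0.1) = (-1)×L_0(0.1) + (-10)×L_1(0.1) + 1×L_2(0.1) + (-15)×L_3(0.1)
P(0.1) = -9.534312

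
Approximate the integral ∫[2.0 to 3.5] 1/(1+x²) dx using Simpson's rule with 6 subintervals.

f(x) = 1/(1+x²)
a = 2.0, b = 3.5, n = 6
h = (b - a)/n = 0.250000

Simpson's rule: (h/3)[f(x₀) + 4f(x₁) + 2f(x₂) + ... + f(xₙ)]

x_0 = 2.0000, f(x_0) = 0.200000, coefficient = 1
x_1 = 2.2500, f(x_1) = 0.164948, coefficient = 4
x_2 = 2.5000, f(x_2) = 0.137931, coefficient = 2
x_3 = 2.7500, f(x_3) = 0.116788, coefficient = 4
x_4 = 3.0000, f(x_4) = 0.100000, coefficient = 2
x_5 = 3.2500, f(x_5) = 0.086486, coefficient = 4
x_6 = 3.5000, f(x_6) = 0.075472, coefficient = 1

I ≈ (0.250000/3) × 2.224227 = 0.185352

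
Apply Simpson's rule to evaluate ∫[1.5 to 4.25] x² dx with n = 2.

f(x) = x²
a = 1.5, b = 4.25, n = 2
h = (b - a)/n = 1.375000

Simpson's rule: (h/3)[f(x₀) + 4f(x₁) + 2f(x₂) + ... + f(xₙ)]

x_0 = 1.5000, f(x_0) = 2.250000, coefficient = 1
x_1 = 2.8750, f(x_1) = 8.265625, coefficient = 4
x_2 = 4.2500, f(x_2) = 18.062500, coefficient = 1

I ≈ (1.375000/3) × 53.375000 = 24.463542
Exact value: 24.463542
Error: 0.000000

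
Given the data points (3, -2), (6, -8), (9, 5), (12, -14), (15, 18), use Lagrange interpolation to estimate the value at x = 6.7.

Lagrange interpolation formula:
P(x) = Σ yᵢ × Lᵢ(x)
where Lᵢ(x) = Π_{j≠i} (x - xⱼ)/(xᵢ - xⱼ)

L_0(6.7) = (6.7 - 6)/(3 - 6) × (6.7 - 9)/(3 - 9) × (6.7 - 12)/(3 - 12) × (6.7 - 15)/(3 - 15) = -0.036432
L_1(6.7) = (6.7 - 3)/(6 - 3) × (6.7 - 9)/(6 - 9) × (6.7 - 12)/(6 - 12) × (6.7 - 15)/(6 - 15) = 0.770278
L_2(6.7) = (6.7 - 3)/(9 - 3) × (6.7 - 6)/(9 - 6) × (6.7 - 12)/(9 - 12) × (6.7 - 15)/(9 - 15) = 0.351648
L_3(6.7) = (6.7 - 3)/(12 - 3) × (6.7 - 6)/(12 - 6) × (6.7 - 9)/(12 - 9) × (6.7 - 15)/(12 - 15) = -0.101735
L_4(6.7) = (6.7 - 3)/(15 - 3) × (6.7 - 6)/(15 - 6) × (6.7 - 9)/(15 - 9) × (6.7 - 12)/(15 - 12) = 0.016241

P(6.7) = (-2)×L_0(6.7) + (-8)×L_1(6.7) + 5×L_2(6.7) + (-14)×L_3(6.7) + 18×L_4(6.7)
P(6.7) = -2.614493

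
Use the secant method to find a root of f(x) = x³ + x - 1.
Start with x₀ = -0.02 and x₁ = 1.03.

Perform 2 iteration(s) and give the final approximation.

f(x) = x³ + x - 1
x₀ = -0.02, x₁ = 1.03

Secant formula: x_{n+1} = x_n - f(x_n)(x_n - x_{n-1})/(f(x_n) - f(x_{n-1}))

Iteration 1:
  f(-0.020000) = -1.020008
  f(1.030000) = 1.122727
  x_2 = 1.030000 - 1.122727×(1.030000 - (-0.020000))/(1.122727 - (-1.020008))
       = 0.479832
Iteration 2:
  f(1.030000) = 1.122727
  f(0.479832) = -0.409691
  x_3 = 0.479832 - (-0.409691)×(0.479832 - 1.030000)/(-0.409691 - 1.122727)
       = 0.626919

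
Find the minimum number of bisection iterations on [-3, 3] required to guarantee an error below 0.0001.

We need (b-a)/2^n ≤ 0.0001
(3 - (-3))/2^n ≤ 0.0001
6/2^n ≤ 0.0001
2^n ≥ 60000
n ≥ log₂(60000) = 15.87
n ≥ 16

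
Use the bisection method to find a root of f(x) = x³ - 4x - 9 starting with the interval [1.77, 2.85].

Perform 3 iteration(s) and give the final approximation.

f(x) = x³ - 4x - 9
Initial interval: [1.77, 2.85]

Iteration 1:
  c_1 = (1.770000 + 2.850000)/2 = 2.310000
  f(c_1) = f(2.310000) = -5.913609
  f(a) × f(c) ≥ 0, new interval: [2.310000, 2.850000]
Iteration 2:
  c_2 = (2.310000 + 2.850000)/2 = 2.580000
  f(c_2) = f(2.580000) = -2.146488
  f(a) × f(c) ≥ 0, new interval: [2.580000, 2.850000]
Iteration 3:
  c_3 = (2.580000 + 2.850000)/2 = 2.715000
  f(c_3) = f(2.715000) = 0.152876
  f(a) × f(c) < 0, new interval: [2.580000, 2.715000]

After 3 iteration(s), the approximation is c_3 = 2.715000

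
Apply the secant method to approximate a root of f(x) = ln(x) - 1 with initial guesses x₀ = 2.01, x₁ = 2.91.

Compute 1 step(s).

f(x) = ln(x) - 1
x₀ = 2.01, x₁ = 2.91

Secant formula: x_{n+1} = x_n - f(x_n)(x_n - x_{n-1})/(f(x_n) - f(x_{n-1}))

Iteration 1:
  f(2.010000) = -0.301865
  f(2.910000) = 0.068153
  x_2 = 2.910000 - 0.068153×(2.910000 - 2.010000)/(0.068153 - (-0.301865))
       = 2.744230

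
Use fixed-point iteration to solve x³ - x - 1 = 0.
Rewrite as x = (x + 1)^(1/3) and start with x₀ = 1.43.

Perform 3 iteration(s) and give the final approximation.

Equation: x³ - x - 1 = 0
Fixed-point form: x = (x + 1)^(1/3)
x₀ = 1.43

x_1 = g(1.430000) = 1.344421
x_2 = g(1.344421) = 1.328450
x_3 = g(1.328450) = 1.325426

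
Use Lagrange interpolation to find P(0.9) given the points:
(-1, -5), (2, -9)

Lagrange interpolation formula:
P(x) = Σ yᵢ × Lᵢ(x)
where Lᵢ(x) = Π_{j≠i} (x - xⱼ)/(xᵢ - xⱼ)

L_0(0.9) = (0.9 - 2)/(-1 - 2) = 0.366667
L_1(0.9) = (0.9 - (-1))/(2 - (-1)) = 0.633333

P(0.9) = (-5)×L_0(0.9) + (-9)×L_1(0.9)
P(0.9) = -7.533333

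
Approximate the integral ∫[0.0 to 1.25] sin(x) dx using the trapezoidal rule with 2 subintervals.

f(x) = sin(x)
a = 0.0, b = 1.25, n = 2
h = (b - a)/n = 0.625000

Trapezoidal rule: (h/2)[f(x₀) + 2f(x₁) + 2f(x₂) + ... + f(xₙ)]

x_0 = 0.0000, f(x_0) = 0.000000, coefficient = 1
x_1 = 0.6250, f(x_1) = 0.585097, coefficient = 2
x_2 = 1.2500, f(x_2) = 0.948985, coefficient = 1

I ≈ (0.625000/2) × 2.119179 = 0.662243
Exact value: 0.684678
Error: 0.022434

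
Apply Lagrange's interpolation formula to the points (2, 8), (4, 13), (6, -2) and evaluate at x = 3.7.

Lagrange interpolation formula:
P(x) = Σ yᵢ × Lᵢ(x)
where Lᵢ(x) = Π_{j≠i} (x - xⱼ)/(xᵢ - xⱼ)

L_0(3.7) = (3.7 - 4)/(2 - 4) × (3.7 - 6)/(2 - 6) = 0.086250
L_1(3.7) = (3.7 - 2)/(4 - 2) × (3.7 - 6)/(4 - 6) = 0.977500
L_2(3.7) = (3.7 - 2)/(6 - 2) × (3.7 - 4)/(6 - 4) = -0.063750

P(3.7) = 8×L_0(3.7) + 13×L_1(3.7) + (-2)×L_2(3.7)
P(3.7) = 13.525000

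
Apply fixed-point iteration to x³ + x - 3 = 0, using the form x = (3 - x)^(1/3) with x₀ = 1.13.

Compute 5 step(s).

Equation: x³ + x - 3 = 0
Fixed-point form: x = (3 - x)^(1/3)
x₀ = 1.13

x_1 = g(1.130000) = 1.232009
x_2 = g(1.232009) = 1.209187
x_3 = g(1.209187) = 1.214367
x_4 = g(1.214367) = 1.213195
x_5 = g(1.213195) = 1.213461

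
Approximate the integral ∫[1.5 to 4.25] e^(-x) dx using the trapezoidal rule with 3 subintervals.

f(x) = e^(-x)
a = 1.5, b = 4.25, n = 3
h = (b - a)/n = 0.916667

Trapezoidal rule: (h/2)[f(x₀) + 2f(x₁) + 2f(x₂) + ... + f(xₙ)]

x_0 = 1.5000, f(x_0) = 0.223130, coefficient = 1
x_1 = 2.4167, f(x_1) = 0.089219, coefficient = 2
x_2 = 3.3333, f(x_2) = 0.035674, coefficient = 2
x_3 = 4.2500, f(x_3) = 0.014264, coefficient = 1

I ≈ (0.916667/2) × 0.487179 = 0.223291
Exact value: 0.208866
Error: 0.014425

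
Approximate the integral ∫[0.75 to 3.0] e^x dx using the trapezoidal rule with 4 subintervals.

f(x) = e^x
a = 0.75, b = 3.0, n = 4
h = (b - a)/n = 0.562500

Trapezoidal rule: (h/2)[f(x₀) + 2f(x₁) + 2f(x₂) + ... + f(xₙ)]

x_0 = 0.7500, f(x_0) = 2.117000, coefficient = 1
x_1 = 1.3125, f(x_1) = 3.715451, coefficient = 2
x_2 = 1.8750, f(x_2) = 6.520819, coefficient = 2
x_3 = 2.4375, f(x_3) = 11.444394, coefficient = 2
x_4 = 3.0000, f(x_4) = 20.085537, coefficient = 1

I ≈ (0.562500/2) × 65.563865 = 18.439837
Exact value: 17.968537
Error: 0.471300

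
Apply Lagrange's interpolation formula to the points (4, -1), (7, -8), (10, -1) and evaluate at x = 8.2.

Lagrange interpolation formula:
P(x) = Σ yᵢ × Lᵢ(x)
where Lᵢ(x) = Π_{j≠i} (x - xⱼ)/(xᵢ - xⱼ)

L_0(8.2) = (8.2 - 7)/(4 - 7) × (8.2 - 10)/(4 - 10) = -0.120000
L_1(8.2) = (8.2 - 4)/(7 - 4) × (8.2 - 10)/(7 - 10) = 0.840000
L_2(8.2) = (8.2 - 4)/(10 - 4) × (8.2 - 7)/(10 - 7) = 0.280000

P(8.2) = (-1)×L_0(8.2) + (-8)×L_1(8.2) + (-1)×L_2(8.2)
P(8.2) = -6.880000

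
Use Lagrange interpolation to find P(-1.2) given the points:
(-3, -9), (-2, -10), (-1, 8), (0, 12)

Lagrange interpolation formula:
P(x) = Σ yᵢ × Lᵢ(x)
where Lᵢ(x) = Π_{j≠i} (x - xⱼ)/(xᵢ - xⱼ)

L_0(-1.2) = (-1.2 - (-2))/(-3 - (-2)) × (-1.2 - (-1))/(-3 - (-1)) × (-1.2 - 0)/(-3 - 0) = -0.032000
L_1(-1.2) = (-1.2 - (-3))/(-2 - (-3)) × (-1.2 - (-1))/(-2 - (-1)) × (-1.2 - 0)/(-2 - 0) = 0.216000
L_2(-1.2) = (-1.2 - (-3))/(-1 - (-3)) × (-1.2 - (-2))/(-1 - (-2)) × (-1.2 - 0)/(-1 - 0) = 0.864000
L_3(-1.2) = (-1.2 - (-3))/(0 - (-3)) × (-1.2 - (-2))/(0 - (-2)) × (-1.2 - (-1))/(0 - (-1)) = -0.048000

P(-1.2) = (-9)×L_0(-1.2) + (-10)×L_1(-1.2) + 8×L_2(-1.2) + 12×L_3(-1.2)
P(-1.2) = 4.464000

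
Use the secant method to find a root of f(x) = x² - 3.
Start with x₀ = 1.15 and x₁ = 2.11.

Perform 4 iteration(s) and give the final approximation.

f(x) = x² - 3
x₀ = 1.15, x₁ = 2.11

Secant formula: x_{n+1} = x_n - f(x_n)(x_n - x_{n-1})/(f(x_n) - f(x_{n-1}))

Iteration 1:
  f(1.150000) = -1.677500
  f(2.110000) = 1.452100
  x_2 = 2.110000 - 1.452100×(2.110000 - 1.150000)/(1.452100 - (-1.677500))
       = 1.664571
Iteration 2:
  f(2.110000) = 1.452100
  f(1.664571) = -0.229205
  x_3 = 1.664571 - (-0.229205)×(1.664571 - 2.110000)/(-0.229205 - 1.452100)
       = 1.725294
Iteration 3:
  f(1.664571) = -0.229205
  f(1.725294) = -0.023361
  x_4 = 1.725294 - (-0.023361)×(1.725294 - 1.664571)/(-0.023361 - (-0.229205))
       = 1.732185
Iteration 4:
  f(1.725294) = -0.023361
  f(1.732185) = 0.000466
  x_5 = 1.732185 - 0.000466×(1.732185 - 1.725294)/(0.000466 - (-0.023361))
       = 1.732051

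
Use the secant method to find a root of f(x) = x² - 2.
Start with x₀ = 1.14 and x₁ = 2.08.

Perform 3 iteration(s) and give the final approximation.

f(x) = x² - 2
x₀ = 1.14, x₁ = 2.08

Secant formula: x_{n+1} = x_n - f(x_n)(x_n - x_{n-1})/(f(x_n) - f(x_{n-1}))

Iteration 1:
  f(1.140000) = -0.700400
  f(2.080000) = 2.326400
  x_2 = 2.080000 - 2.326400×(2.080000 - 1.140000)/(2.326400 - (-0.700400))
       = 1.357516
Iteration 2:
  f(2.080000) = 2.326400
  f(1.357516) = -0.157152
  x_3 = 1.357516 - (-0.157152)×(1.357516 - 2.080000)/(-0.157152 - 2.326400)
       = 1.403232
Iteration 3:
  f(1.357516) = -0.157152
  f(1.403232) = -0.030940
  x_4 = 1.403232 - (-0.030940)×(1.403232 - 1.357516)/(-0.030940 - (-0.157152))
       = 1.414439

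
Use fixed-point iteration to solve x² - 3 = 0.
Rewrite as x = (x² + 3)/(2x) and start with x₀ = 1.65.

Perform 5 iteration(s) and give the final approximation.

Equation: x² - 3 = 0
Fixed-point form: x = (x² + 3)/(2x)
x₀ = 1.65

x_1 = g(1.650000) = 1.734091
x_2 = g(1.734091) = 1.732052
x_3 = g(1.732052) = 1.732051
x_4 = g(1.732051) = 1.732051
x_5 = g(1.732051) = 1.732051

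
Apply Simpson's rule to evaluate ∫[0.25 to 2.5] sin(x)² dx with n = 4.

f(x) = sin(x)²
a = 0.25, b = 2.5, n = 4
h = (b - a)/n = 0.562500

Simpson's rule: (h/3)[f(x₀) + 4f(x₁) + 2f(x₂) + ... + f(xₙ)]

x_0 = 0.2500, f(x_0) = 0.061209, coefficient = 1
x_1 = 0.8125, f(x_1) = 0.527089, coefficient = 4
x_2 = 1.3750, f(x_2) = 0.962151, coefficient = 2
x_3 = 1.9375, f(x_3) = 0.871449, coefficient = 4
x_4 = 2.5000, f(x_4) = 0.358169, coefficient = 1

I ≈ (0.562500/3) × 7.937830 = 1.488343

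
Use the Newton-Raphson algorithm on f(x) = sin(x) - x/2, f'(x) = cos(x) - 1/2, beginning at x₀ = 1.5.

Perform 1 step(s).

f(x) = sin(x) - x/2
f'(x) = cos(x) - 1/2
x₀ = 1.5

Newton-Raphson formula: x_{n+1} = x_n - f(x_n)/f'(x_n)

Iteration 1:
  f(1.500000) = 0.247495
  f'(1.500000) = -0.429263
  x_1 = 1.500000 - 0.247495/(-0.429263) = 2.076558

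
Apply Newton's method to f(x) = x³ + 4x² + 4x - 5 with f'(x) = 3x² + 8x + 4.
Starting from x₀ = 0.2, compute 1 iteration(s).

f(x) = x³ + 4x² + 4x - 5
f'(x) = 3x² + 8x + 4
x₀ = 0.2

Newton-Raphson formula: x_{n+1} = x_n - f(x_n)/f'(x_n)

Iteration 1:
  f(0.200000) = -4.032000
  f'(0.200000) = 5.720000
  x_1 = 0.200000 - (-4.032000)/5.720000 = 0.904895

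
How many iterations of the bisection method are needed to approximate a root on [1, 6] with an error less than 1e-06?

We need (b-a)/2^n ≤ 1e-06
(6 - 1)/2^n ≤ 1e-06
5/2^n ≤ 1e-06
2^n ≥ 5000000
n ≥ log₂(5000000) = 22.25
n ≥ 23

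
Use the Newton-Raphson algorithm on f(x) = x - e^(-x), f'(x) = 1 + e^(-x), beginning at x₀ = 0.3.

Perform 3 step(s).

f(x) = x - e^(-x)
f'(x) = 1 + e^(-x)
x₀ = 0.3

Newton-Raphson formula: x_{n+1} = x_n - f(x_n)/f'(x_n)

Iteration 1:
  f(0.300000) = -0.440818
  f'(0.300000) = 1.740818
  x_1 = 0.300000 - (-0.440818)/1.740818 = 0.553225
Iteration 2:
  f(0.553225) = -0.021868
  f'(0.553225) = 1.575092
  x_2 = 0.553225 - (-0.021868)/1.575092 = 0.567108
Iteration 3:
  f(0.567108) = -0.000055
  f'(0.567108) = 1.567163
  x_3 = 0.567108 - (-0.000055)/1.567163 = 0.567143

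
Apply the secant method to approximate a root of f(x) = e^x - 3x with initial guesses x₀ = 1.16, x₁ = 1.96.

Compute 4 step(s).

f(x) = e^x - 3x
x₀ = 1.16, x₁ = 1.96

Secant formula: x_{n+1} = x_n - f(x_n)(x_n - x_{n-1})/(f(x_n) - f(x_{n-1}))

Iteration 1:
  f(1.160000) = -0.290067
  f(1.960000) = 1.219327
  x_2 = 1.960000 - 1.219327×(1.960000 - 1.160000)/(1.219327 - (-0.290067))
       = 1.313739
Iteration 2:
  f(1.960000) = 1.219327
  f(1.313739) = -0.221160
  x_3 = 1.313739 - (-0.221160)×(1.313739 - 1.960000)/(-0.221160 - 1.219327)
       = 1.412961
Iteration 3:
  f(1.313739) = -0.221160
  f(1.412961) = -0.130782
  x_4 = 1.412961 - (-0.130782)×(1.412961 - 1.313739)/(-0.130782 - (-0.221160))
       = 1.556540
Iteration 4:
  f(1.412961) = -0.130782
  f(1.556540) = 0.072763
  x_5 = 1.556540 - 0.072763×(1.556540 - 1.412961)/(0.072763 - (-0.130782))
       = 1.505213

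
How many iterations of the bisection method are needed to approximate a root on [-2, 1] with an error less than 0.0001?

We need (b-a)/2^n ≤ 0.0001
(1 - (-2))/2^n ≤ 0.0001
3/2^n ≤ 0.0001
2^n ≥ 30000
n ≥ log₂(30000) = 14.87
n ≥ 15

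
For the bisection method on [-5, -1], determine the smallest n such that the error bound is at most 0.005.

We need (b-a)/2^n ≤ 0.005
(-1 - (-5))/2^n ≤ 0.005
4/2^n ≤ 0.005
2^n ≥ 800
n ≥ log₂(800) = 9.64
n ≥ 10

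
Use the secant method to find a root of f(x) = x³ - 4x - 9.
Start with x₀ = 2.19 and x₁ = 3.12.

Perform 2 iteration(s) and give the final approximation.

f(x) = x³ - 4x - 9
x₀ = 2.19, x₁ = 3.12

Secant formula: x_{n+1} = x_n - f(x_n)(x_n - x_{n-1})/(f(x_n) - f(x_{n-1}))

Iteration 1:
  f(2.190000) = -7.256541
  f(3.120000) = 8.891328
  x_2 = 3.120000 - 8.891328×(3.120000 - 2.190000)/(8.891328 - (-7.256541))
       = 2.607924
Iteration 2:
  f(3.120000) = 8.891328
  f(2.607924) = -1.694506
  x_3 = 2.607924 - (-1.694506)×(2.607924 - 3.120000)/(-1.694506 - 8.891328)
       = 2.689894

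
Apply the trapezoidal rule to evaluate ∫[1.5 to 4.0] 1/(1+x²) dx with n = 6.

f(x) = 1/(1+x²)
a = 1.5, b = 4.0, n = 6
h = (b - a)/n = 0.416667

Trapezoidal rule: (h/2)[f(x₀) + 2f(x₁) + 2f(x₂) + ... + f(xₙ)]

x_0 = 1.5000, f(x_0) = 0.307692, coefficient = 1
x_1 = 1.9167, f(x_1) = 0.213967, coefficient = 2
x_2 = 2.3333, f(x_2) = 0.155172, coefficient = 2
x_3 = 2.7500, f(x_3) = 0.116788, coefficient = 2
x_4 = 3.1667, f(x_4) = 0.090680, coefficient = 2
x_5 = 3.5833, f(x_5) = 0.072253, coefficient = 2
x_6 = 4.0000, f(x_6) = 0.058824, coefficient = 1

I ≈ (0.416667/2) × 1.664238 = 0.346716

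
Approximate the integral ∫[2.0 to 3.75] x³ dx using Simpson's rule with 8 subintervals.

f(x) = x³
a = 2.0, b = 3.75, n = 8
h = (b - a)/n = 0.218750

Simpson's rule: (h/3)[f(x₀) + 4f(x₁) + 2f(x₂) + ... + f(xₙ)]

x_0 = 2.0000, f(x_0) = 8.000000, coefficient = 1
x_1 = 2.2188, f(x_1) = 10.922577, coefficient = 4
x_2 = 2.4375, f(x_2) = 14.482178, coefficient = 2
x_3 = 2.6562, f(x_3) = 18.741608, coefficient = 4
x_4 = 2.8750, f(x_4) = 23.763672, coefficient = 2
x_5 = 3.0938, f(x_5) = 29.611176, coefficient = 4
x_6 = 3.3125, f(x_6) = 36.346924, coefficient = 2
x_7 = 3.5312, f(x_7) = 44.033722, coefficient = 4
x_8 = 3.7500, f(x_8) = 52.734375, coefficient = 1

I ≈ (0.218750/3) × 623.156250 = 45.438477
Exact value: 45.438477
Error: 0.000000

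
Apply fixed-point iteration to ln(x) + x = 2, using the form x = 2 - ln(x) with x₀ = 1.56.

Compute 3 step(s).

Equation: ln(x) + x = 2
Fixed-point form: x = 2 - ln(x)
x₀ = 1.56

x_1 = g(1.560000) = 1.555314
x_2 = g(1.555314) = 1.558322
x_3 = g(1.558322) = 1.556390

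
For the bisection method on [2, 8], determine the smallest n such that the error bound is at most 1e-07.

We need (b-a)/2^n ≤ 1e-07
(8 - 2)/2^n ≤ 1e-07
6/2^n ≤ 1e-07
2^n ≥ 60000000
n ≥ log₂(60000000) = 25.84
n ≥ 26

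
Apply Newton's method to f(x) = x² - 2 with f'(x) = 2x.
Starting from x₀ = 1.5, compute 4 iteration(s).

f(x) = x² - 2
f'(x) = 2x
x₀ = 1.5

Newton-Raphson formula: x_{n+1} = x_n - f(x_n)/f'(x_n)

Iteration 1:
  f(1.500000) = 0.250000
  f'(1.500000) = 3.000000
  x_1 = 1.500000 - 0.250000/3.000000 = 1.416667
Iteration 2:
  f(1.416667) = 0.006944
  f'(1.416667) = 2.833333
  x_2 = 1.416667 - 0.006944/2.833333 = 1.414216
Iteration 3:
  f(1.414216) = 0.000006
  f'(1.414216) = 2.828431
  x_3 = 1.414216 - 0.000006/2.828431 = 1.414214
Iteration 4:
  f(1.414214) = 0.000000
  f'(1.414214) = 2.828427
  x_4 = 1.414214 - 0.000000/2.828427 = 1.414214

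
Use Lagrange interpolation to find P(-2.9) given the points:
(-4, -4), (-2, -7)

Lagrange interpolation formula:
P(x) = Σ yᵢ × Lᵢ(x)
where Lᵢ(x) = Π_{j≠i} (x - xⱼ)/(xᵢ - xⱼ)

L_0(-2.9) = (-2.9 - (-2))/(-4 - (-2)) = 0.450000
L_1(-2.9) = (-2.9 - (-4))/(-2 - (-4)) = 0.550000

P(-2.9) = (-4)×L_0(-2.9) + (-7)×L_1(-2.9)
P(-2.9) = -5.650000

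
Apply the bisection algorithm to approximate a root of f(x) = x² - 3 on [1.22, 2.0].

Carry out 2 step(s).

f(x) = x² - 3
Initial interval: [1.22, 2.0]

Iteration 1:
  c_1 = (1.220000 + 2.000000)/2 = 1.610000
  f(c_1) = f(1.610000) = -0.407900
  f(a) × f(c) ≥ 0, new interval: [1.610000, 2.000000]
Iteration 2:
  c_2 = (1.610000 + 2.000000)/2 = 1.805000
  f(c_2) = f(1.805000) = 0.258025
  f(a) × f(c) < 0, new interval: [1.610000, 1.805000]

After 2 iteration(s), the approximation is c_2 = 1.805000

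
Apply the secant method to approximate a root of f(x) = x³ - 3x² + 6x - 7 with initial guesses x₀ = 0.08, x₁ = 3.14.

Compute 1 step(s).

f(x) = x³ - 3x² + 6x - 7
x₀ = 0.08, x₁ = 3.14

Secant formula: x_{n+1} = x_n - f(x_n)(x_n - x_{n-1})/(f(x_n) - f(x_{n-1}))

Iteration 1:
  f(0.080000) = -6.538688
  f(3.140000) = 13.220344
  x_2 = 3.140000 - 13.220344×(3.140000 - 0.080000)/(13.220344 - (-6.538688))
       = 1.092620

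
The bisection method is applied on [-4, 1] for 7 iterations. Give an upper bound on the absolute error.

Bisection error bound: |error| ≤ (b-a)/2^n
|error| ≤ (1 - (-4))/2^7 = 5/2^7
|error| ≤ 0.0390625000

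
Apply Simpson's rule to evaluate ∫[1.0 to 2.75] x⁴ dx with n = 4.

f(x) = x⁴
a = 1.0, b = 2.75, n = 4
h = (b - a)/n = 0.437500

Simpson's rule: (h/3)[f(x₀) + 4f(x₁) + 2f(x₂) + ... + f(xₙ)]

x_0 = 1.0000, f(x_0) = 1.000000, coefficient = 1
x_1 = 1.4375, f(x_1) = 4.270035, coefficient = 4
x_2 = 1.8750, f(x_2) = 12.359619, coefficient = 2
x_3 = 2.3125, f(x_3) = 28.597427, coefficient = 4
x_4 = 2.7500, f(x_4) = 57.191406, coefficient = 1

I ≈ (0.437500/3) × 214.380493 = 31.263822
Exact value: 31.255273
Error: 0.008548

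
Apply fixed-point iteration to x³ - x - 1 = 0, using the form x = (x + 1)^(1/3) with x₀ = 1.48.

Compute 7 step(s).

Equation: x³ - x - 1 = 0
Fixed-point form: x = (x + 1)^(1/3)
x₀ = 1.48

x_1 = g(1.480000) = 1.353580
x_2 = g(1.353580) = 1.330178
x_3 = g(1.330178) = 1.325754
x_4 = g(1.325754) = 1.324915
x_5 = g(1.324915) = 1.324755
x_6 = g(1.324755) = 1.324725
x_7 = g(1.324725) = 1.324719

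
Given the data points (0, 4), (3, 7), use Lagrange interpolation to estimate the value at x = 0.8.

Lagrange interpolation formula:
P(x) = Σ yᵢ × Lᵢ(x)
where Lᵢ(x) = Π_{j≠i} (x - xⱼ)/(xᵢ - xⱼ)

L_0(0.8) = (0.8 - 3)/(0 - 3) = 0.733333
L_1(0.8) = (0.8 - 0)/(3 - 0) = 0.266667

P(0.8) = 4×L_0(0.8) + 7×L_1(0.8)
P(0.8) = 4.800000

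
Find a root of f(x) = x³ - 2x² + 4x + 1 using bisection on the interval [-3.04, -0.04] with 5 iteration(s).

f(x) = x³ - 2x² + 4x + 1
Initial interval: [-3.04, -0.04]

Iteration 1:
  c_1 = (-3.040000 + (-0.040000))/2 = -1.540000
  f(c_1) = f(-1.540000) = -13.555464
  f(a) × f(c) ≥ 0, new interval: [-1.540000, -0.040000]
Iteration 2:
  c_2 = (-1.540000 + (-0.040000))/2 = -0.790000
  f(c_2) = f(-0.790000) = -3.901239
  f(a) × f(c) ≥ 0, new interval: [-0.790000, -0.040000]
Iteration 3:
  c_3 = (-0.790000 + (-0.040000))/2 = -0.415000
  f(c_3) = f(-0.415000) = -1.075923
  f(a) × f(c) ≥ 0, new interval: [-0.415000, -0.040000]
Iteration 4:
  c_4 = (-0.415000 + (-0.040000))/2 = -0.227500
  f(c_4) = f(-0.227500) = -0.025287
  f(a) × f(c) ≥ 0, new interval: [-0.227500, -0.040000]
Iteration 5:
  c_5 = (-0.227500 + (-0.040000))/2 = -0.133750
  f(c_5) = f(-0.133750) = 0.426829
  f(a) × f(c) < 0, new interval: [-0.227500, -0.133750]

After 5 iteration(s), the approximation is c_5 = -0.133750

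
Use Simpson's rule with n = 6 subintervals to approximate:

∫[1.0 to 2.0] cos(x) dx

f(x) = cos(x)
a = 1.0, b = 2.0, n = 6
h = (b - a)/n = 0.166667

Simpson's rule: (h/3)[f(x₀) + 4f(x₁) + 2f(x₂) + ... + f(xₙ)]

x_0 = 1.0000, f(x_0) = 0.540302, coefficient = 1
x_1 = 1.1667, f(x_1) = 0.393219, coefficient = 4
x_2 = 1.3333, f(x_2) = 0.235238, coefficient = 2
x_3 = 1.5000, f(x_3) = 0.070737, coefficient = 4
x_4 = 1.6667, f(x_4) = -0.095724, coefficient = 2
x_5 = 1.8333, f(x_5) = -0.259531, coefficient = 4
x_6 = 2.0000, f(x_6) = -0.416147, coefficient = 1

I ≈ (0.166667/3) × 1.220881 = 0.067827
Exact value: 0.067826
Error: 0.000000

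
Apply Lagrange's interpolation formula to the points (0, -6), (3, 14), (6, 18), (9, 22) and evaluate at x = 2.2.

Lagrange interpolation formula:
P(x) = Σ yᵢ × Lᵢ(x)
where Lᵢ(x) = Π_{j≠i} (x - xⱼ)/(xᵢ - xⱼ)

L_0(2.2) = (2.2 - 3)/(0 - 3) × (2.2 - 6)/(0 - 6) × (2.2 - 9)/(0 - 9) = 0.127605
L_1(2.2) = (2.2 - 0)/(3 - 0) × (2.2 - 6)/(3 - 6) × (2.2 - 9)/(3 - 9) = 1.052741
L_2(2.2) = (2.2 - 0)/(6 - 0) × (2.2 - 3)/(6 - 3) × (2.2 - 9)/(6 - 9) = -0.221630
L_3(2.2) = (2.2 - 0)/(9 - 0) × (2.2 - 3)/(9 - 3) × (2.2 - 6)/(9 - 6) = 0.041284

P(2.2) = (-6)×L_0(2.2) + 14×L_1(2.2) + 18×L_2(2.2) + 22×L_3(2.2)
P(2.2) = 10.891654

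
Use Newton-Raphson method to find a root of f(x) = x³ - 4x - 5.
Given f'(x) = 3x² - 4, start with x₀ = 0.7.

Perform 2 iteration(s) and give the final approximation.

f(x) = x³ - 4x - 5
f'(x) = 3x² - 4
x₀ = 0.7

Newton-Raphson formula: x_{n+1} = x_n - f(x_n)/f'(x_n)

Iteration 1:
  f(0.700000) = -7.457000
  f'(0.700000) = -2.530000
  x_1 = 0.700000 - (-7.457000)/(-2.530000) = -2.247431
Iteration 2:
  f(-2.247431) = -7.361927
  f'(-2.247431) = 11.152836
  x_2 = -2.247431 - (-7.361927)/11.152836 = -1.587336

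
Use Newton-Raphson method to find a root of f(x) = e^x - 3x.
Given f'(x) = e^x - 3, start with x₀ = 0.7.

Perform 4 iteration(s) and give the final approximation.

f(x) = e^x - 3x
f'(x) = e^x - 3
x₀ = 0.7

Newton-Raphson formula: x_{n+1} = x_n - f(x_n)/f'(x_n)

Iteration 1:
  f(0.700000) = -0.086247
  f'(0.700000) = -0.986247
  x_1 = 0.700000 - (-0.086247)/(-0.986247) = 0.612550
Iteration 2:
  f(0.612550) = 0.007480
  f'(0.612550) = -1.154869
  x_2 = 0.612550 - 0.007480/(-1.154869) = 0.619027
Iteration 3:
  f(0.619027) = 0.000039
  f'(0.619027) = -1.142879
  x_3 = 0.619027 - 0.000039/(-1.142879) = 0.619061
Iteration 4:
  f(0.619061) = 0.000000
  f'(0.619061) = -1.142816
  x_4 = 0.619061 - 0.000000/(-1.142816) = 0.619061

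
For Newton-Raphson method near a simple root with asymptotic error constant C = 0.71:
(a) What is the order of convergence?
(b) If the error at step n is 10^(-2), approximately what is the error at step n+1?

(a) Newton-Raphson has quadratic (order 2) convergence near simple roots.
    This means |e_{n+1}| ≈ C|e_n|².

(b) With |e_n| = 10^(-2) and C = 0.71:
    |e_{n+1}| ≈ 0.71 × (10^(-2))² = 0.71 × 10^(-4)

(a) 2 (quadratic); (b) |e_{n+1}| ≈ 7.100e-05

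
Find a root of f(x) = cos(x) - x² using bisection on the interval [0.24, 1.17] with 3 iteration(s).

f(x) = cos(x) - x²
Initial interval: [0.24, 1.17]

Iteration 1:
  c_1 = (0.240000 + 1.170000)/2 = 0.705000
  f(c_1) = f(0.705000) = 0.264587
  f(a) × f(c) ≥ 0, new interval: [0.705000, 1.170000]
Iteration 2:
  c_2 = (0.705000 + 1.170000)/2 = 0.937500
  f(c_2) = f(0.937500) = -0.287101
  f(a) × f(c) < 0, new interval: [0.705000, 0.937500]
Iteration 3:
  c_3 = (0.705000 + 0.937500)/2 = 0.821250
  f(c_3) = f(0.821250) = 0.006855
  f(a) × f(c) ≥ 0, new interval: [0.821250, 0.937500]

After 3 iteration(s), the approximation is c_3 = 0.821250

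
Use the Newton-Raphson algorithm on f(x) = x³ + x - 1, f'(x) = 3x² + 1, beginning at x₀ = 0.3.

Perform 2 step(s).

f(x) = x³ + x - 1
f'(x) = 3x² + 1
x₀ = 0.3

Newton-Raphson formula: x_{n+1} = x_n - f(x_n)/f'(x_n)

Iteration 1:
  f(0.300000) = -0.673000
  f'(0.300000) = 1.270000
  x_1 = 0.300000 - (-0.673000)/1.270000 = 0.829921
Iteration 2:
  f(0.829921) = 0.401546
  f'(0.829921) = 3.066308
  x_2 = 0.829921 - 0.401546/3.066308 = 0.698967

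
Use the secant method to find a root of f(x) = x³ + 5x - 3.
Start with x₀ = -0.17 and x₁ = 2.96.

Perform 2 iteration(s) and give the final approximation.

f(x) = x³ + 5x - 3
x₀ = -0.17, x₁ = 2.96

Secant formula: x_{n+1} = x_n - f(x_n)(x_n - x_{n-1})/(f(x_n) - f(x_{n-1}))

Iteration 1:
  f(-0.170000) = -3.854913
  f(2.960000) = 37.734336
  x_2 = 2.960000 - 37.734336×(2.960000 - (-0.170000))/(37.734336 - (-3.854913))
       = 0.120120
Iteration 2:
  f(2.960000) = 37.734336
  f(0.120120) = -2.397666
  x_3 = 0.120120 - (-2.397666)×(0.120120 - 2.960000)/(-2.397666 - 37.734336)
       = 0.289787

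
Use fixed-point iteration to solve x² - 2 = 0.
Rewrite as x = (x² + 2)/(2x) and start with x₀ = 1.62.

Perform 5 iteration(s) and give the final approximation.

Equation: x² - 2 = 0
Fixed-point form: x = (x² + 2)/(2x)
x₀ = 1.62

x_1 = g(1.620000) = 1.427284
x_2 = g(1.427284) = 1.414273
x_3 = g(1.414273) = 1.414214
x_4 = g(1.414214) = 1.414214
x_5 = g(1.414214) = 1.414214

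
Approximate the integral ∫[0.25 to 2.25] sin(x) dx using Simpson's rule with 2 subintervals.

f(x) = sin(x)
a = 0.25, b = 2.25, n = 2
h = (b - a)/n = 1.000000

Simpson's rule: (h/3)[f(x₀) + 4f(x₁) + 2f(x₂) + ... + f(xₙ)]

x_0 = 0.2500, f(x_0) = 0.247404, coefficient = 1
x_1 = 1.2500, f(x_1) = 0.948985, coefficient = 4
x_2 = 2.2500, f(x_2) = 0.778073, coefficient = 1

I ≈ (1.000000/3) × 4.821416 = 1.607139
Exact value: 1.597086
Error: 0.010053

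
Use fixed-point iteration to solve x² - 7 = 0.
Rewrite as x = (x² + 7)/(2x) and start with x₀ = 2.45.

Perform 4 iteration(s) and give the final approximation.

Equation: x² - 7 = 0
Fixed-point form: x = (x² + 7)/(2x)
x₀ = 2.45

x_1 = g(2.450000) = 2.653571
x_2 = g(2.653571) = 2.645763
x_3 = g(2.645763) = 2.645751
x_4 = g(2.645751) = 2.645751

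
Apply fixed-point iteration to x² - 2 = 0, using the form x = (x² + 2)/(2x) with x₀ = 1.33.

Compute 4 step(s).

Equation: x² - 2 = 0
Fixed-point form: x = (x² + 2)/(2x)
x₀ = 1.33

x_1 = g(1.330000) = 1.416880
x_2 = g(1.416880) = 1.414216
x_3 = g(1.414216) = 1.414214
x_4 = g(1.414214) = 1.414214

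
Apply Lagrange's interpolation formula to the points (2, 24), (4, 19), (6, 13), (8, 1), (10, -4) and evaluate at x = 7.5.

Lagrange interpolation formula:
P(x) = Σ yᵢ × Lᵢ(x)
where Lᵢ(x) = Π_{j≠i} (x - xⱼ)/(xᵢ - xⱼ)

L_0(7.5) = (7.5 - 4)/(2 - 4) × (7.5 - 6)/(2 - 6) × (7.5 - 8)/(2 - 8) × (7.5 - 10)/(2 - 10) = 0.017090
L_1(7.5) = (7.5 - 2)/(4 - 2) × (7.5 - 6)/(4 - 6) × (7.5 - 8)/(4 - 8) × (7.5 - 10)/(4 - 10) = -0.107422
L_2(7.5) = (7.5 - 2)/(6 - 2) × (7.5 - 4)/(6 - 4) × (7.5 - 8)/(6 - 8) × (7.5 - 10)/(6 - 10) = 0.375977
L_3(7.5) = (7.5 - 2)/(8 - 2) × (7.5 - 4)/(8 - 4) × (7.5 - 6)/(8 - 6) × (7.5 - 10)/(8 - 10) = 0.751953
L_4(7.5) = (7.5 - 2)/(10 - 2) × (7.5 - 4)/(10 - 4) × (7.5 - 6)/(10 - 6) × (7.5 - 8)/(10 - 8) = -0.037598

P(7.5) = 24×L_0(7.5) + 19×L_1(7.5) + 13×L_2(7.5) + 1×L_3(7.5) + (-4)×L_4(7.5)
P(7.5) = 4.159180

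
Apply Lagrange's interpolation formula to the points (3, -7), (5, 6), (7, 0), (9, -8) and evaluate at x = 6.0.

Lagrange interpolation formula:
P(x) = Σ yᵢ × Lᵢ(x)
where Lᵢ(x) = Π_{j≠i} (x - xⱼ)/(xᵢ - xⱼ)

L_0(6.0) = (6.0 - 5)/(3 - 5) × (6.0 - 7)/(3 - 7) × (6.0 - 9)/(3 - 9) = -0.062500
L_1(6.0) = (6.0 - 3)/(5 - 3) × (6.0 - 7)/(5 - 7) × (6.0 - 9)/(5 - 9) = 0.562500
L_2(6.0) = (6.0 - 3)/(7 - 3) × (6.0 - 5)/(7 - 5) × (6.0 - 9)/(7 - 9) = 0.562500
L_3(6.0) = (6.0 - 3)/(9 - 3) × (6.0 - 5)/(9 - 5) × (6.0 - 7)/(9 - 7) = -0.062500

P(6.0) = (-7)×L_0(6.0) + 6×L_1(6.0) + 0×L_2(6.0) + (-8)×L_3(6.0)
P(6.0) = 4.312500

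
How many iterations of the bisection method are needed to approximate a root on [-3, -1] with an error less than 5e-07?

We need (b-a)/2^n ≤ 5e-07
(-1 - (-3))/2^n ≤ 5e-07
2/2^n ≤ 5e-07
2^n ≥ 4000000
n ≥ log₂(4000000) = 21.93
n ≥ 22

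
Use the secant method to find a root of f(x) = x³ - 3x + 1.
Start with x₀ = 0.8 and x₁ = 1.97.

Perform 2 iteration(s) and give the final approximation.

f(x) = x³ - 3x + 1
x₀ = 0.8, x₁ = 1.97

Secant formula: x_{n+1} = x_n - f(x_n)(x_n - x_{n-1})/(f(x_n) - f(x_{n-1}))

Iteration 1:
  f(0.800000) = -0.888000
  f(1.970000) = 2.735373
  x_2 = 1.970000 - 2.735373×(1.970000 - 0.800000)/(2.735373 - (-0.888000))
       = 1.086738
Iteration 2:
  f(1.970000) = 2.735373
  f(1.086738) = -0.976777
  x_3 = 1.086738 - (-0.976777)×(1.086738 - 1.970000)/(-0.976777 - 2.735373)
       = 1.319151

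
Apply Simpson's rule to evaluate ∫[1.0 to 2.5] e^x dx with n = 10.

f(x) = e^x
a = 1.0, b = 2.5, n = 10
h = (b - a)/n = 0.150000

Simpson's rule: (h/3)[f(x₀) + 4f(x₁) + 2f(x₂) + ... + f(xₙ)]

x_0 = 1.0000, f(x_0) = 2.718282, coefficient = 1
x_1 = 1.1500, f(x_1) = 3.158193, coefficient = 4
x_2 = 1.3000, f(x_2) = 3.669297, coefficient = 2
x_3 = 1.4500, f(x_3) = 4.263115, coefficient = 4
x_4 = 1.6000, f(x_4) = 4.953032, coefficient = 2
x_5 = 1.7500, f(x_5) = 5.754603, coefficient = 4
x_6 = 1.9000, f(x_6) = 6.685894, coefficient = 2
x_7 = 2.0500, f(x_7) = 7.767901, coefficient = 4
x_8 = 2.2000, f(x_8) = 9.025013, coefficient = 2
x_9 = 2.3500, f(x_9) = 10.485570, coefficient = 4
x_10 = 2.5000, f(x_10) = 12.182494, coefficient = 1

I ≈ (0.150000/3) × 189.284774 = 9.464239
Exact value: 9.464212
Error: 0.000027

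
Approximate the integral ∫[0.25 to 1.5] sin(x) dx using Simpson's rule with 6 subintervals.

f(x) = sin(x)
a = 0.25, b = 1.5, n = 6
h = (b - a)/n = 0.208333

Simpson's rule: (h/3)[f(x₀) + 4f(x₁) + 2f(x₂) + ... + f(xₙ)]

x_0 = 0.2500, f(x_0) = 0.247404, coefficient = 1
x_1 = 0.4583, f(x_1) = 0.442454, coefficient = 4
x_2 = 0.6667, f(x_2) = 0.618370, coefficient = 2
x_3 = 0.8750, f(x_3) = 0.767544, coefficient = 4
x_4 = 1.0833, f(x_4) = 0.883524, coefficient = 2
x_5 = 1.2917, f(x_5) = 0.961296, coefficient = 4
x_6 = 1.5000, f(x_6) = 0.997495, coefficient = 1

I ≈ (0.208333/3) × 12.933859 = 0.898185
Exact value: 0.898175
Error: 0.000009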